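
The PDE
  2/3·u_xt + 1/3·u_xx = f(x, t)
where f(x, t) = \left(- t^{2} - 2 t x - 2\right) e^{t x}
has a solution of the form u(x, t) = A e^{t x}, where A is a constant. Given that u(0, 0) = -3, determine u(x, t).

Substitute the ansatz u = A e^{t x} into the left-hand side.
Derivatives of the ansatz:
  u_xt = A t x e^{t x} + A e^{t x}
  u_xx = A t^{2} e^{t x}
Term by term:
  2/3·u_xt = \frac{2 A t x e^{t x}}{3} + \frac{2 A e^{t x}}{3}
  1/3·u_xx = \frac{A t^{2} e^{t x}}{3}
So the left-hand side equals
  \frac{A t^{2} e^{t x}}{3} + \frac{2 A t x e^{t x}}{3} + \frac{2 A e^{t x}}{3}
This must equal f(x, t) identically; expanded, f = - t^{2} e^{t x} - 2 t x e^{t x} - 2 e^{t x}.
Matching coefficients of the independent functions:
  [t^{2} e^{t x}]:  \frac{A}{3} = -1
  [t x e^{t x}, e^{t x}]:  \frac{2 A}{3} = -2
Solving: A = -3.
Check against the point condition:
  u(0, 0) = -3  ⟹  A = -3  ✓
Hence u(x, t) = - 3 e^{t x}.

Answer: u(x, t) = - 3 e^{t x}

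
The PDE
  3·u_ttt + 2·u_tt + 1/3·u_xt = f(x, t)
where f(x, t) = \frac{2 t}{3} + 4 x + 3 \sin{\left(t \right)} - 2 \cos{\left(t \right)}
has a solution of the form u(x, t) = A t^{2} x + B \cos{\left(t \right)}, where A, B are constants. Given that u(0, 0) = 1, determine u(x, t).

Answer: u(x, t) = t^{2} x + \cos{\left(t \right)}

Derivation:
Substitute the ansatz u = A t^{2} x + B \cos{\left(t \right)} into the left-hand side.
Derivatives of the ansatz:
  u_ttt = B \sin{\left(t \right)}
  u_tt = 2 A x - B \cos{\left(t \right)}
  u_xt = 2 A t
Term by term:
  3·u_ttt = 3 B \sin{\left(t \right)}
  2·u_tt = 4 A x - 2 B \cos{\left(t \right)}
  1/3·u_xt = \frac{2 A t}{3}
So the left-hand side equals
  \frac{2 A t}{3} + 4 A x + 3 B \sin{\left(t \right)} - 2 B \cos{\left(t \right)}
This must equal f(x, t) = \frac{2 t}{3} + 4 x + 3 \sin{\left(t \right)} - 2 \cos{\left(t \right)} identically.
Matching coefficients of the independent functions:
  [t]:  \frac{2 A}{3} = \frac{2}{3}
  [x]:  4 A = 4
  [\sin{\left(t \right)}]:  3 B = 3
  [\cos{\left(t \right)}]:  - 2 B = -2
Solving: A = 1, B = 1.
Check against the point condition:
  u(0, 0) = 1  ⟹  B = 1  ✓
Hence u(x, t) = t^{2} x + \cos{\left(t \right)}.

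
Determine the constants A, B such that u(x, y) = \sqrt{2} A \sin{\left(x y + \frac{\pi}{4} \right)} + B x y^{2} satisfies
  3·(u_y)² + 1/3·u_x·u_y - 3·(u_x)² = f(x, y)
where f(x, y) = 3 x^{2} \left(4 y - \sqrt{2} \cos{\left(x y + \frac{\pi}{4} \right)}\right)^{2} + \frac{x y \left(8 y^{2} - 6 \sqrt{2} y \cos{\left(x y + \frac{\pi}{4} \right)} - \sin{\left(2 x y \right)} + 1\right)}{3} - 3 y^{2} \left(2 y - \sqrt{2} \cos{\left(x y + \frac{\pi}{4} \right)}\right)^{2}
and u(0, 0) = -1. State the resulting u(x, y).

Substitute the ansatz u = \sqrt{2} A \sin{\left(x y + \frac{\pi}{4} \right)} + B x y^{2} into the left-hand side.
Derivatives of the ansatz:
  u_y = \sqrt{2} A x \cos{\left(x y + \frac{\pi}{4} \right)} + 2 B x y
  u_x = \sqrt{2} A y \cos{\left(x y + \frac{\pi}{4} \right)} + B y^{2}
Term by term:
  3·(u_y)² = 6 A^{2} x^{2} \cos^{2}{\left(x y + \frac{\pi}{4} \right)} + 12 \sqrt{2} A B x^{2} y \cos{\left(x y + \frac{\pi}{4} \right)} + 12 B^{2} x^{2} y^{2}
  1/3·u_x·u_y = \frac{2 A^{2} x y \cos^{2}{\left(x y + \frac{\pi}{4} \right)}}{3} + \sqrt{2} A B x y^{2} \cos{\left(x y + \frac{\pi}{4} \right)} + \frac{2 B^{2} x y^{3}}{3}
  -3·(u_x)² = - 6 A^{2} y^{2} \cos^{2}{\left(x y + \frac{\pi}{4} \right)} - 6 \sqrt{2} A B y^{3} \cos{\left(x y + \frac{\pi}{4} \right)} - 3 B^{2} y^{4}
So the left-hand side equals
  6 A^{2} x^{2} \cos^{2}{\left(x y + \frac{\pi}{4} \right)} + \frac{2 A^{2} x y \cos^{2}{\left(x y + \frac{\pi}{4} \right)}}{3} - 6 A^{2} y^{2} \cos^{2}{\left(x y + \frac{\pi}{4} \right)} + 12 \sqrt{2} A B x^{2} y \cos{\left(x y + \frac{\pi}{4} \right)} + \sqrt{2} A B x y^{2} \cos{\left(x y + \frac{\pi}{4} \right)} - 6 \sqrt{2} A B y^{3} \cos{\left(x y + \frac{\pi}{4} \right)} + 12 B^{2} x^{2} y^{2} + \frac{2 B^{2} x y^{3}}{3} - 3 B^{2} y^{4}
This must equal f(x, y) identically; expanded, f = 48 x^{2} y^{2} - 24 \sqrt{2} x^{2} y \cos{\left(x y + \frac{\pi}{4} \right)} + 6 x^{2} \cos^{2}{\left(x y + \frac{\pi}{4} \right)} + \frac{8 x y^{3}}{3} - 2 \sqrt{2} x y^{2} \cos{\left(x y + \frac{\pi}{4} \right)} + \frac{2 x y \cos^{2}{\left(x y + \frac{\pi}{4} \right)}}{3} - 12 y^{4} + 12 \sqrt{2} y^{3} \cos{\left(x y + \frac{\pi}{4} \right)} - 6 y^{2} \cos^{2}{\left(x y + \frac{\pi}{4} \right)}.
Matching coefficients of the independent functions:
  [y^{4}]:  - 3 B^{2} = -12
  [x y^{3}]:  \frac{2 B^{2}}{3} = \frac{8}{3}
  [x^{2} y^{2}]:  12 B^{2} = 48
  [x^{2} \cos^{2}{\left(x y + \frac{\pi}{4} \right)}]:  6 A^{2} = 6
  [y^{2} \cos^{2}{\left(x y + \frac{\pi}{4} \right)}]:  - 6 A^{2} = -6
  [\sqrt{2} y^{3} \cos{\left(x y + \frac{\pi}{4} \right)}]:  - 6 A B = 12
  [x y \cos^{2}{\left(x y + \frac{\pi}{4} \right)}]:  \frac{2 A^{2}}{3} = \frac{2}{3}
  [\sqrt{2} x y^{2} \cos{\left(x y + \frac{\pi}{4} \right)}]:  A B = -2
  [\sqrt{2} x^{2} y \cos{\left(x y + \frac{\pi}{4} \right)}]:  12 A B = -24
These equations allow (A, B) = (-1, 2) or (1, -2).
Impose the point condition(s):
  u(0, 0) = -1  ⟹  A = -1
Only A = -1, B = 2 satisfies everything.
Hence u(x, y) = 2 x y^{2} - \sqrt{2} \sin{\left(x y + \frac{\pi}{4} \right)}.

Answer: u(x, y) = 2 x y^{2} - \sqrt{2} \sin{\left(x y + \frac{\pi}{4} \right)}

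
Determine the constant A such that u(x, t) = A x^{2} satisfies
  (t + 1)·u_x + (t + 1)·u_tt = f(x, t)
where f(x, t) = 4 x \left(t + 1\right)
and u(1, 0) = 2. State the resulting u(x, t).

Substitute the ansatz u = A x^{2} into the left-hand side.
Derivatives of the ansatz:
  u_x = 2 A x
  u_tt = 0
Term by term:
  (t + 1)·u_x = 2 A t x + 2 A x
  (t + 1)·u_tt = 0
So the left-hand side equals
  2 A t x + 2 A x
This must equal f(x, t) = 4 x \left(t + 1\right) identically.
Matching coefficients of the independent functions:
  [x, t x]:  2 A = 4
Solving: A = 2.
Check against the point condition:
  u(1, 0) = 2  ⟹  A = 2  ✓
Hence u(x, t) = 2 x^{2}.

Answer: u(x, t) = 2 x^{2}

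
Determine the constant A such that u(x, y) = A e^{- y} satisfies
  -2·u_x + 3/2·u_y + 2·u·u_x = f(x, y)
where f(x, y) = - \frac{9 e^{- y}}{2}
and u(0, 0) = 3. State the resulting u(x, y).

Substitute the ansatz u = A e^{- y} into the left-hand side.
Derivatives of the ansatz:
  u_x = 0
  u_y = - A e^{- y}
Term by term:
  -2·u_x = 0
  3/2·u_y = - \frac{3 A e^{- y}}{2}
  2·u·u_x = 0
So the left-hand side equals
  - \frac{3 A e^{- y}}{2}
This must equal f(x, y) = - \frac{9 e^{- y}}{2} identically.
Matching coefficients of the independent functions:
  [e^{- y}]:  - \frac{3 A}{2} = - \frac{9}{2}
Solving: A = 3.
Check against the point condition:
  u(0, 0) = 3  ⟹  A = 3  ✓
Hence u(x, y) = 3 e^{- y}.

Answer: u(x, y) = 3 e^{- y}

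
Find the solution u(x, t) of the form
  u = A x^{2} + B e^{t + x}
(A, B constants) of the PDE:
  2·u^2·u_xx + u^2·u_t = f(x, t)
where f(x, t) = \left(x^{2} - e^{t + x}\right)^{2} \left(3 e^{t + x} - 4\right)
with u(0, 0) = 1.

Answer: u(x, t) = - x^{2} + e^{t + x}

Derivation:
Substitute the ansatz u = A x^{2} + B e^{t + x} into the left-hand side.
Derivatives of the ansatz:
  u_xx = 2 A + B e^{t} e^{x}
  u_t = B e^{t} e^{x}
Term by term:
  2·u^2·u_xx = 4 A^{3} x^{4} + 2 A^{2} B x^{4} e^{t} e^{x} + 8 A^{2} B x^{2} e^{t} e^{x} + 4 A B^{2} x^{2} e^{2 t} e^{2 x} + 4 A B^{2} e^{2 t} e^{2 x} + 2 B^{3} e^{3 t} e^{3 x}
  u^2·u_t = A^{2} B x^{4} e^{t} e^{x} + 2 A B^{2} x^{2} e^{2 t} e^{2 x} + B^{3} e^{3 t} e^{3 x}
So the left-hand side equals
  4 A^{3} x^{4} + 3 A^{2} B x^{4} e^{t} e^{x} + 8 A^{2} B x^{2} e^{t} e^{x} + 6 A B^{2} x^{2} e^{2 t} e^{2 x} + 4 A B^{2} e^{2 t} e^{2 x} + 3 B^{3} e^{3 t} e^{3 x}
This must equal f(x, t) identically; expanded, f = 3 x^{4} e^{t} e^{x} - 4 x^{4} - 6 x^{2} e^{2 t} e^{2 x} + 8 x^{2} e^{t} e^{x} + 3 e^{3 t} e^{3 x} - 4 e^{2 t} e^{2 x}.
Matching coefficients of the independent functions:
  [x^{4}]:  4 A^{3} = -4
  [e^{2 t} e^{2 x}]:  4 A B^{2} = -4
  [e^{3 t} e^{3 x}]:  3 B^{3} = 3
  [x^{2} e^{t} e^{x}]:  8 A^{2} B = 8
  [x^{2} e^{2 t} e^{2 x}]:  6 A B^{2} = -6
  [x^{4} e^{t} e^{x}]:  3 A^{2} B = 3
Solving: A = -1, B = 1.
Check against the point condition:
  u(0, 0) = 1  ⟹  B = 1  ✓
Hence u(x, t) = - x^{2} + e^{t + x}.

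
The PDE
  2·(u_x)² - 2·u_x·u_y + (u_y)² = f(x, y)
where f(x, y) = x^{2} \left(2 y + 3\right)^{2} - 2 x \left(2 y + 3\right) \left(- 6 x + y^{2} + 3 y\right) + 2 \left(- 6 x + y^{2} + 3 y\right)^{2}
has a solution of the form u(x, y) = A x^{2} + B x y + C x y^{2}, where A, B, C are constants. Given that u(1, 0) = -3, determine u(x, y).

Substitute the ansatz u = A x^{2} + B x y + C x y^{2} into the left-hand side.
Derivatives of the ansatz:
  u_x = 2 A x + B y + C y^{2}
  u_y = B x + 2 C x y
Term by term:
  2·(u_x)² = 8 A^{2} x^{2} + 8 A B x y + 8 A C x y^{2} + 2 B^{2} y^{2} + 4 B C y^{3} + 2 C^{2} y^{4}
  -2·u_x·u_y = - 4 A B x^{2} - 8 A C x^{2} y - 2 B^{2} x y - 6 B C x y^{2} - 4 C^{2} x y^{3}
  (u_y)² = B^{2} x^{2} + 4 B C x^{2} y + 4 C^{2} x^{2} y^{2}
So the left-hand side equals
  8 A^{2} x^{2} - 4 A B x^{2} + 8 A B x y - 8 A C x^{2} y + 8 A C x y^{2} + B^{2} x^{2} - 2 B^{2} x y + 2 B^{2} y^{2} + 4 B C x^{2} y - 6 B C x y^{2} + 4 B C y^{3} + 4 C^{2} x^{2} y^{2} - 4 C^{2} x y^{3} + 2 C^{2} y^{4}
This must equal f(x, y) identically; expanded, f = 4 x^{2} y^{2} + 36 x^{2} y + 117 x^{2} - 4 x y^{3} - 42 x y^{2} - 90 x y + 2 y^{4} + 12 y^{3} + 18 y^{2}.
Matching coefficients of the independent functions:
  [x^{2}]:  8 A^{2} - 4 A B + B^{2} = 117
  [y^{2}]:  2 B^{2} = 18
  [y^{3}]:  4 B C = 12
  [y^{4}]:  2 C^{2} = 2
  [x y]:  8 A B - 2 B^{2} = -90
  [x y^{2}]:  8 A C - 6 B C = -42
  [x y^{3}]:  - 4 C^{2} = -4
  [x^{2} y]:  - 8 A C + 4 B C = 36
  [x^{2} y^{2}]:  4 C^{2} = 4
These equations allow (A, B, C) = (-3, 3, 1) or (3, -3, -1).
Impose the point condition(s):
  u(1, 0) = -3  ⟹  A = -3
Only A = -3, B = 3, C = 1 satisfies everything.
Hence u(x, y) = - 3 x^{2} + x y^{2} + 3 x y.

Answer: u(x, y) = - 3 x^{2} + x y^{2} + 3 x y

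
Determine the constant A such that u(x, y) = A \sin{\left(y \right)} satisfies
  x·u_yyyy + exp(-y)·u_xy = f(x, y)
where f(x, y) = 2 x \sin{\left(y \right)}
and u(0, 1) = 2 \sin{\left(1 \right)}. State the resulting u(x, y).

Substitute the ansatz u = A \sin{\left(y \right)} into the left-hand side.
Derivatives of the ansatz:
  u_yyyy = A \sin{\left(y \right)}
  u_xy = 0
Term by term:
  x·u_yyyy = A x \sin{\left(y \right)}
  exp(-y)·u_xy = 0
So the left-hand side equals
  A x \sin{\left(y \right)}
This must equal f(x, y) = 2 x \sin{\left(y \right)} identically.
Matching coefficients of the independent functions:
  [x \sin{\left(y \right)}]:  A = 2
Solving: A = 2.
Check against the point condition:
  u(0, 1) = 2 \sin{\left(1 \right)}  ⟹  A \sin{\left(1 \right)} = 2 \sin{\left(1 \right)}  ✓
Hence u(x, y) = 2 \sin{\left(y \right)}.

Answer: u(x, y) = 2 \sin{\left(y \right)}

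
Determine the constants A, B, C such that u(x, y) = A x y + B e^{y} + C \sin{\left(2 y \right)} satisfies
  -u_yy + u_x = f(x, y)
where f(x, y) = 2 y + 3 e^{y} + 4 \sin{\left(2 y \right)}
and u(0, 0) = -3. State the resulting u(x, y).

Substitute the ansatz u = A x y + B e^{y} + C \sin{\left(2 y \right)} into the left-hand side.
Derivatives of the ansatz:
  u_yy = B e^{y} - 4 C \sin{\left(2 y \right)}
  u_x = A y
Term by term:
  -u_yy = - B e^{y} + 4 C \sin{\left(2 y \right)}
  u_x = A y
So the left-hand side equals
  A y - B e^{y} + 4 C \sin{\left(2 y \right)}
This must equal f(x, y) = 2 y + 3 e^{y} + 4 \sin{\left(2 y \right)} identically.
Matching coefficients of the independent functions:
  [y]:  A = 2
  [e^{y}]:  - B = 3
  [\sin{\left(2 y \right)}]:  4 C = 4
Solving: A = 2, B = -3, C = 1.
Check against the point condition:
  u(0, 0) = -3  ⟹  B = -3  ✓
Hence u(x, y) = 2 x y - 3 e^{y} + \sin{\left(2 y \right)}.

Answer: u(x, y) = 2 x y - 3 e^{y} + \sin{\left(2 y \right)}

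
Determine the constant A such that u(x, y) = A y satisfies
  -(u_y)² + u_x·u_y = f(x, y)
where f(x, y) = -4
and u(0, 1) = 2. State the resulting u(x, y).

Substitute the ansatz u = A y into the left-hand side.
Derivatives of the ansatz:
  u_y = A
  u_x = 0
Term by term:
  -(u_y)² = - A^{2}
  u_x·u_y = 0
So the left-hand side equals
  - A^{2}
This must equal f(x, y) = -4 identically.
Matching coefficients of the independent functions:
  [constant term]:  - A^{2} = -4
These equations allow (A) = (-2) or (2).
Impose the point condition(s):
  u(0, 1) = 2  ⟹  A = 2
Only A = 2 satisfies everything.
Hence u(x, y) = 2 y.

Answer: u(x, y) = 2 y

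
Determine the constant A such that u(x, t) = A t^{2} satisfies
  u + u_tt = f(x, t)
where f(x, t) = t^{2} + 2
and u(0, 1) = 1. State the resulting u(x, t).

Substitute the ansatz u = A t^{2} into the left-hand side.
Derivatives of the ansatz:
  u_tt = 2 A
Term by term:
  u = A t^{2}
  u_tt = 2 A
So the left-hand side equals
  A t^{2} + 2 A
This must equal f(x, t) = t^{2} + 2 identically.
Matching coefficients of the independent functions:
  [constant term]:  2 A = 2
  [t^{2}]:  A = 1
Solving: A = 1.
Check against the point condition:
  u(0, 1) = 1  ⟹  A = 1  ✓
Hence u(x, t) = t^{2}.

Answer: u(x, t) = t^{2}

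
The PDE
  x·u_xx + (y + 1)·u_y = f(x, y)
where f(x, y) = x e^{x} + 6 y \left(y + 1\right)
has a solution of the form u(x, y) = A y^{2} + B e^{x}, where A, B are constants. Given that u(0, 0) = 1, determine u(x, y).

Substitute the ansatz u = A y^{2} + B e^{x} into the left-hand side.
Derivatives of the ansatz:
  u_xx = B e^{x}
  u_y = 2 A y
Term by term:
  x·u_xx = B x e^{x}
  (y + 1)·u_y = 2 A y^{2} + 2 A y
So the left-hand side equals
  2 A y^{2} + 2 A y + B x e^{x}
This must equal f(x, y) identically; expanded, f = x e^{x} + 6 y^{2} + 6 y.
Matching coefficients of the independent functions:
  [y, y^{2}]:  2 A = 6
  [x e^{x}]:  B = 1
Solving: A = 3, B = 1.
Check against the point condition:
  u(0, 0) = 1  ⟹  B = 1  ✓
Hence u(x, y) = 3 y^{2} + e^{x}.

Answer: u(x, y) = 3 y^{2} + e^{x}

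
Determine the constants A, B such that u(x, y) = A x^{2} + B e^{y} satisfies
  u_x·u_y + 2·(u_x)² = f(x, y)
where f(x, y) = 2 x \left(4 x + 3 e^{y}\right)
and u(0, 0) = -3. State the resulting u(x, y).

Answer: u(x, y) = - x^{2} - 3 e^{y}

Derivation:
Substitute the ansatz u = A x^{2} + B e^{y} into the left-hand side.
Derivatives of the ansatz:
  u_x = 2 A x
  u_y = B e^{y}
Term by term:
  u_x·u_y = 2 A B x e^{y}
  2·(u_x)² = 8 A^{2} x^{2}
So the left-hand side equals
  8 A^{2} x^{2} + 2 A B x e^{y}
This must equal f(x, y) identically; expanded, f = 8 x^{2} + 6 x e^{y}.
Matching coefficients of the independent functions:
  [x^{2}]:  8 A^{2} = 8
  [x e^{y}]:  2 A B = 6
These equations allow (A, B) = (-1, -3) or (1, 3).
Impose the point condition(s):
  u(0, 0) = -3  ⟹  B = -3
Only A = -1, B = -3 satisfies everything.
Hence u(x, y) = - x^{2} - 3 e^{y}.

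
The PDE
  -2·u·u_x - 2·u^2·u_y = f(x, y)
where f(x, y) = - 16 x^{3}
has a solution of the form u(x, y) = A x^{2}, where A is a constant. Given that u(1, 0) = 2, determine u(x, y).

Substitute the ansatz u = A x^{2} into the left-hand side.
Derivatives of the ansatz:
  u_x = 2 A x
  u_y = 0
Term by term:
  -2·u·u_x = - 4 A^{2} x^{3}
  -2·u^2·u_y = 0
So the left-hand side equals
  - 4 A^{2} x^{3}
This must equal f(x, y) = - 16 x^{3} identically.
Matching coefficients of the independent functions:
  [x^{3}]:  - 4 A^{2} = -16
These equations allow (A) = (-2) or (2).
Impose the point condition(s):
  u(1, 0) = 2  ⟹  A = 2
Only A = 2 satisfies everything.
Hence u(x, y) = 2 x^{2}.

Answer: u(x, y) = 2 x^{2}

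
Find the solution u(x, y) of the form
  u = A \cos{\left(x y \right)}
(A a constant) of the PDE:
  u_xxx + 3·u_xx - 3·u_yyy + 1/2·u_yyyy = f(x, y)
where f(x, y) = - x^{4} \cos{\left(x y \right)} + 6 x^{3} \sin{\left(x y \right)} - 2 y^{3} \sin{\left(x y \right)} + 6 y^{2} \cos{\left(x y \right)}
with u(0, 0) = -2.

Answer: u(x, y) = - 2 \cos{\left(x y \right)}

Derivation:
Substitute the ansatz u = A \cos{\left(x y \right)} into the left-hand side.
Derivatives of the ansatz:
  u_xxx = A y^{3} \sin{\left(x y \right)}
  u_xx = - A y^{2} \cos{\left(x y \right)}
  u_yyy = A x^{3} \sin{\left(x y \right)}
  u_yyyy = A x^{4} \cos{\left(x y \right)}
Term by term:
  u_xxx = A y^{3} \sin{\left(x y \right)}
  3·u_xx = - 3 A y^{2} \cos{\left(x y \right)}
  -3·u_yyy = - 3 A x^{3} \sin{\left(x y \right)}
  1/2·u_yyyy = \frac{A x^{4} \cos{\left(x y \right)}}{2}
So the left-hand side equals
  \frac{A x^{4} \cos{\left(x y \right)}}{2} - 3 A x^{3} \sin{\left(x y \right)} + A y^{3} \sin{\left(x y \right)} - 3 A y^{2} \cos{\left(x y \right)}
This must equal f(x, y) = - x^{4} \cos{\left(x y \right)} + 6 x^{3} \sin{\left(x y \right)} - 2 y^{3} \sin{\left(x y \right)} + 6 y^{2} \cos{\left(x y \right)} identically.
Matching coefficients of the independent functions:
  [x^{3} \sin{\left(x y \right)}, y^{2} \cos{\left(x y \right)}]:  - 3 A = 6
  [x^{4} \cos{\left(x y \right)}]:  \frac{A}{2} = -1
  [y^{3} \sin{\left(x y \right)}]:  A = -2
Solving: A = -2.
Check against the point condition:
  u(0, 0) = -2  ⟹  A = -2  ✓
Hence u(x, y) = - 2 \cos{\left(x y \right)}.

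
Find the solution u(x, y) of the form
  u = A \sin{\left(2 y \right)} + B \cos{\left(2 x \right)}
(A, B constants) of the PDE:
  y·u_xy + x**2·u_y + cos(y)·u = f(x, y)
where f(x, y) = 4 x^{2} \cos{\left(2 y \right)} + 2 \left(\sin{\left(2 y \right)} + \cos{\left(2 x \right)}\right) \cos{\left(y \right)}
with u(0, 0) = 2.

Answer: u(x, y) = 2 \sin{\left(2 y \right)} + 2 \cos{\left(2 x \right)}

Derivation:
Substitute the ansatz u = A \sin{\left(2 y \right)} + B \cos{\left(2 x \right)} into the left-hand side.
Derivatives of the ansatz:
  u_xy = 0
  u_y = 2 A \cos{\left(2 y \right)}
Term by term:
  y·u_xy = 0
  x**2·u_y = 2 A x^{2} \cos{\left(2 y \right)}
  cos(y)·u = A \sin{\left(2 y \right)} \cos{\left(y \right)} + B \cos{\left(2 x \right)} \cos{\left(y \right)}
So the left-hand side equals
  2 A x^{2} \cos{\left(2 y \right)} + A \sin{\left(2 y \right)} \cos{\left(y \right)} + B \cos{\left(2 x \right)} \cos{\left(y \right)}
This must equal f(x, y) identically; expanded, f = 4 x^{2} \cos{\left(2 y \right)} + 2 \sin{\left(2 y \right)} \cos{\left(y \right)} + 2 \cos{\left(2 x \right)} \cos{\left(y \right)}.
Matching coefficients of the independent functions:
  [x^{2} \cos{\left(2 y \right)}]:  2 A = 4
  [\sin{\left(2 y \right)} \cos{\left(y \right)}]:  A = 2
  [\cos{\left(2 x \right)} \cos{\left(y \right)}]:  B = 2
Solving: A = 2, B = 2.
Check against the point condition:
  u(0, 0) = 2  ⟹  B = 2  ✓
Hence u(x, y) = 2 \sin{\left(2 y \right)} + 2 \cos{\left(2 x \right)}.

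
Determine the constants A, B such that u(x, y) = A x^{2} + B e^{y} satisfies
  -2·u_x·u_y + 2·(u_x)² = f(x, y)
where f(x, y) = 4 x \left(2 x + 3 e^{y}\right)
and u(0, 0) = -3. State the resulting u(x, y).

Substitute the ansatz u = A x^{2} + B e^{y} into the left-hand side.
Derivatives of the ansatz:
  u_x = 2 A x
  u_y = B e^{y}
Term by term:
  -2·u_x·u_y = - 4 A B x e^{y}
  2·(u_x)² = 8 A^{2} x^{2}
So the left-hand side equals
  8 A^{2} x^{2} - 4 A B x e^{y}
This must equal f(x, y) = 4 x \left(2 x + 3 e^{y}\right) identically.
Matching coefficients of the independent functions:
  [x^{2}]:  8 A^{2} = 8
  [x e^{y}]:  - 4 A B = 12
These equations allow (A, B) = (-1, 3) or (1, -3).
Impose the point condition(s):
  u(0, 0) = -3  ⟹  B = -3
Only A = 1, B = -3 satisfies everything.
Hence u(x, y) = x^{2} - 3 e^{y}.

Answer: u(x, y) = x^{2} - 3 e^{y}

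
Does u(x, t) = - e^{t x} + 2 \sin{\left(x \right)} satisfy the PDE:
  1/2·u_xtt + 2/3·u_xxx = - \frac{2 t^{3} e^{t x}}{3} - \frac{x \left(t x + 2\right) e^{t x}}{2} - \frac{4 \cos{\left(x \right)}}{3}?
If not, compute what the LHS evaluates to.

Answer: Yes

Derivation:
Evaluate each term of the left-hand side for u = - e^{t x} + 2 \sin{\left(x \right)}.
Derivatives:
  u_xtt = - t x^{2} e^{t x} - 2 x e^{t x}
  u_xxx = - t^{3} e^{t x} - 2 \cos{\left(x \right)}
Terms:
  1/2·u_xtt = - \frac{x \left(t x + 2\right) e^{t x}}{2}
  2/3·u_xxx = - \frac{2 t^{3} e^{t x}}{3} - \frac{4 \cos{\left(x \right)}}{3}
Sum: LHS = - \frac{2 t^{3} e^{t x}}{3} - \frac{x \left(t x + 2\right) e^{t x}}{2} - \frac{4 \cos{\left(x \right)}}{3}
This is exactly the given right-hand side, so u is a solution.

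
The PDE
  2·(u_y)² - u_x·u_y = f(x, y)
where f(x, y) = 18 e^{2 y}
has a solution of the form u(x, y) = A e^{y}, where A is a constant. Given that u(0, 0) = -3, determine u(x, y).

Answer: u(x, y) = - 3 e^{y}

Derivation:
Substitute the ansatz u = A e^{y} into the left-hand side.
Derivatives of the ansatz:
  u_y = A e^{y}
  u_x = 0
Term by term:
  2·(u_y)² = 2 A^{2} e^{2 y}
  -u_x·u_y = 0
So the left-hand side equals
  2 A^{2} e^{2 y}
This must equal f(x, y) = 18 e^{2 y} identically.
Matching coefficients of the independent functions:
  [e^{2 y}]:  2 A^{2} = 18
These equations allow (A) = (-3) or (3).
Impose the point condition(s):
  u(0, 0) = -3  ⟹  A = -3
Only A = -3 satisfies everything.
Hence u(x, y) = - 3 e^{y}.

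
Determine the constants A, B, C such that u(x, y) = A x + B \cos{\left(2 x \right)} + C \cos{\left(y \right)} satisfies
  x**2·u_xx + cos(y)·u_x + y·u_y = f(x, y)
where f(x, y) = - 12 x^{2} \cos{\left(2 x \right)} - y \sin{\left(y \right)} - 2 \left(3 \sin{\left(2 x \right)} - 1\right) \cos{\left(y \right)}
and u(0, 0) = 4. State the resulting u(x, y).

Substitute the ansatz u = A x + B \cos{\left(2 x \right)} + C \cos{\left(y \right)} into the left-hand side.
Derivatives of the ansatz:
  u_xx = - 4 B \cos{\left(2 x \right)}
  u_x = A - 2 B \sin{\left(2 x \right)}
  u_y = - C \sin{\left(y \right)}
Term by term:
  x**2·u_xx = - 4 B x^{2} \cos{\left(2 x \right)}
  cos(y)·u_x = A \cos{\left(y \right)} - 2 B \sin{\left(2 x \right)} \cos{\left(y \right)}
  y·u_y = - C y \sin{\left(y \right)}
So the left-hand side equals
  A \cos{\left(y \right)} - 4 B x^{2} \cos{\left(2 x \right)} - 2 B \sin{\left(2 x \right)} \cos{\left(y \right)} - C y \sin{\left(y \right)}
This must equal f(x, y) identically; expanded, f = - 12 x^{2} \cos{\left(2 x \right)} - y \sin{\left(y \right)} - 6 \sin{\left(2 x \right)} \cos{\left(y \right)} + 2 \cos{\left(y \right)}.
Matching coefficients of the independent functions:
  [x^{2} \cos{\left(2 x \right)}]:  - 4 B = -12
  [y \sin{\left(y \right)}]:  - C = -1
  [\sin{\left(2 x \right)} \cos{\left(y \right)}]:  - 2 B = -6
  [\cos{\left(y \right)}]:  A = 2
Solving: A = 2, B = 3, C = 1.
Check against the point condition:
  u(0, 0) = 4  ⟹  B + C = 4  ✓
Hence u(x, y) = 2 x + 3 \cos{\left(2 x \right)} + \cos{\left(y \right)}.

Answer: u(x, y) = 2 x + 3 \cos{\left(2 x \right)} + \cos{\left(y \right)}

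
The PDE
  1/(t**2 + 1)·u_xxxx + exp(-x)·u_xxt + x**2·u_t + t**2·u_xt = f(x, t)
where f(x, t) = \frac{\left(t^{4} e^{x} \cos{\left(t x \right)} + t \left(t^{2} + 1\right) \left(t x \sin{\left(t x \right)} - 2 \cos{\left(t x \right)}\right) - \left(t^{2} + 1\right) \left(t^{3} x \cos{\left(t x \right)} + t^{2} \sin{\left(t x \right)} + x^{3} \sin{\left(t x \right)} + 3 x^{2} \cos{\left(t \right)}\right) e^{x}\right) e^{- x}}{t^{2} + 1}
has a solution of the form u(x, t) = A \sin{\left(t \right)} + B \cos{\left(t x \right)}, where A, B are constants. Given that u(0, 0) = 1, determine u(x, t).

Substitute the ansatz u = A \sin{\left(t \right)} + B \cos{\left(t x \right)} into the left-hand side.
Derivatives of the ansatz:
  u_xxxx = B t^{4} \cos{\left(t x \right)}
  u_xxt = B t^{2} x \sin{\left(t x \right)} - 2 B t \cos{\left(t x \right)}
  u_t = A \cos{\left(t \right)} - B x \sin{\left(t x \right)}
  u_xt = - B t x \cos{\left(t x \right)} - B \sin{\left(t x \right)}
Term by term:
  1/(t**2 + 1)·u_xxxx = \frac{B t^{4} \cos{\left(t x \right)}}{t^{2} + 1}
  exp(-x)·u_xxt = B t^{2} x e^{- x} \sin{\left(t x \right)} - 2 B t e^{- x} \cos{\left(t x \right)}
  x**2·u_t = A x^{2} \cos{\left(t \right)} - B x^{3} \sin{\left(t x \right)}
  t**2·u_xt = - B t^{3} x \cos{\left(t x \right)} - B t^{2} \sin{\left(t x \right)}
So the left-hand side equals
  A x^{2} \cos{\left(t \right)} + \frac{B t^{4} \cos{\left(t x \right)}}{t^{2} + 1} - B t^{3} x \cos{\left(t x \right)} + B t^{2} x e^{- x} \sin{\left(t x \right)} - B t^{2} \sin{\left(t x \right)} - 2 B t e^{- x} \cos{\left(t x \right)} - B x^{3} \sin{\left(t x \right)}
This must equal f(x, t) identically; expanded, f = \frac{t^{4} \cos{\left(t x \right)}}{t^{2} + 1} - t^{3} x \cos{\left(t x \right)} + t^{2} x e^{- x} \sin{\left(t x \right)} - t^{2} \sin{\left(t x \right)} - 2 t e^{- x} \cos{\left(t x \right)} - x^{3} \sin{\left(t x \right)} - 3 x^{2} \cos{\left(t \right)}.
Matching coefficients of the independent functions:
  [t^{2} \sin{\left(t x \right)}, x^{3} \sin{\left(t x \right)}, t^{3} x \cos{\left(t x \right)}]:  - B = -1
  [x^{2} \cos{\left(t \right)}]:  A = -3
  [t e^{- x} \cos{\left(t x \right)}]:  - 2 B = -2
  [\frac{t^{4} \cos{\left(t x \right)}}{t^{2} + 1}, t^{2} x e^{- x} \sin{\left(t x \right)}]:  B = 1
Solving: A = -3, B = 1.
Check against the point condition:
  u(0, 0) = 1  ⟹  B = 1  ✓
Hence u(x, t) = - 3 \sin{\left(t \right)} + \cos{\left(t x \right)}.

Answer: u(x, t) = - 3 \sin{\left(t \right)} + \cos{\left(t x \right)}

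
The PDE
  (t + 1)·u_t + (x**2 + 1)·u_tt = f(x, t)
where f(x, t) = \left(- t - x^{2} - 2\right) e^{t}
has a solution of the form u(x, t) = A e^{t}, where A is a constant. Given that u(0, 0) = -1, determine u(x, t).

Substitute the ansatz u = A e^{t} into the left-hand side.
Derivatives of the ansatz:
  u_t = A e^{t}
  u_tt = A e^{t}
Term by term:
  (t + 1)·u_t = A t e^{t} + A e^{t}
  (x**2 + 1)·u_tt = A x^{2} e^{t} + A e^{t}
So the left-hand side equals
  A t e^{t} + A x^{2} e^{t} + 2 A e^{t}
This must equal f(x, t) identically; expanded, f = - t e^{t} - x^{2} e^{t} - 2 e^{t}.
Matching coefficients of the independent functions:
  [t e^{t}, x^{2} e^{t}]:  A = -1
  [e^{t}]:  2 A = -2
Solving: A = -1.
Check against the point condition:
  u(0, 0) = -1  ⟹  A = -1  ✓
Hence u(x, t) = - e^{t}.

Answer: u(x, t) = - e^{t}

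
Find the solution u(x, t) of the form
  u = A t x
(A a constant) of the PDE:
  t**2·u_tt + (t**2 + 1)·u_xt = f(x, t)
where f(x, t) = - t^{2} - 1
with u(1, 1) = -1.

Substitute the ansatz u = A t x into the left-hand side.
Derivatives of the ansatz:
  u_tt = 0
  u_xt = A
Term by term:
  t**2·u_tt = 0
  (t**2 + 1)·u_xt = A t^{2} + A
So the left-hand side equals
  A t^{2} + A
This must equal f(x, t) = - t^{2} - 1 identically.
Matching coefficients of the independent functions:
  [constant term, t^{2}]:  A = -1
Solving: A = -1.
Check against the point condition:
  u(1, 1) = -1  ⟹  A = -1  ✓
Hence u(x, t) = - t x.

Answer: u(x, t) = - t x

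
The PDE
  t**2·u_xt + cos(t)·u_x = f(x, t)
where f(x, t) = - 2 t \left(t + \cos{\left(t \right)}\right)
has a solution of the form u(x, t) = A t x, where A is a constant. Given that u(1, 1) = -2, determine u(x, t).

Answer: u(x, t) = - 2 t x

Derivation:
Substitute the ansatz u = A t x into the left-hand side.
Derivatives of the ansatz:
  u_xt = A
  u_x = A t
Term by term:
  t**2·u_xt = A t^{2}
  cos(t)·u_x = A t \cos{\left(t \right)}
So the left-hand side equals
  A t^{2} + A t \cos{\left(t \right)}
This must equal f(x, t) identically; expanded, f = - 2 t^{2} - 2 t \cos{\left(t \right)}.
Matching coefficients of the independent functions:
  [t^{2}, t \cos{\left(t \right)}]:  A = -2
Solving: A = -2.
Check against the point condition:
  u(1, 1) = -2  ⟹  A = -2  ✓
Hence u(x, t) = - 2 t x.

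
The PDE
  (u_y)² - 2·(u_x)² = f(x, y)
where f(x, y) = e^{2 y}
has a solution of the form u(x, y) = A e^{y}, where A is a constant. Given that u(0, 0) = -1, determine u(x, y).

Answer: u(x, y) = - e^{y}

Derivation:
Substitute the ansatz u = A e^{y} into the left-hand side.
Derivatives of the ansatz:
  u_y = A e^{y}
  u_x = 0
Term by term:
  (u_y)² = A^{2} e^{2 y}
  -2·(u_x)² = 0
So the left-hand side equals
  A^{2} e^{2 y}
This must equal f(x, y) = e^{2 y} identically.
Matching coefficients of the independent functions:
  [e^{2 y}]:  A^{2} = 1
These equations allow (A) = (-1) or (1).
Impose the point condition(s):
  u(0, 0) = -1  ⟹  A = -1
Only A = -1 satisfies everything.
Hence u(x, y) = - e^{y}.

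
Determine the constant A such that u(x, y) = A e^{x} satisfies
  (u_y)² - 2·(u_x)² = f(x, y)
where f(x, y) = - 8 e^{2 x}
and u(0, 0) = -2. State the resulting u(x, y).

Substitute the ansatz u = A e^{x} into the left-hand side.
Derivatives of the ansatz:
  u_y = 0
  u_x = A e^{x}
Term by term:
  (u_y)² = 0
  -2·(u_x)² = - 2 A^{2} e^{2 x}
So the left-hand side equals
  - 2 A^{2} e^{2 x}
This must equal f(x, y) = - 8 e^{2 x} identically.
Matching coefficients of the independent functions:
  [e^{2 x}]:  - 2 A^{2} = -8
These equations allow (A) = (-2) or (2).
Impose the point condition(s):
  u(0, 0) = -2  ⟹  A = -2
Only A = -2 satisfies everything.
Hence u(x, y) = - 2 e^{x}.

Answer: u(x, y) = - 2 e^{x}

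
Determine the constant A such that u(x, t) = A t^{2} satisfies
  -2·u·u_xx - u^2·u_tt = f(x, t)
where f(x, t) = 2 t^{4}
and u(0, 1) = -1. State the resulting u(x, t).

Substitute the ansatz u = A t^{2} into the left-hand side.
Derivatives of the ansatz:
  u_xx = 0
  u_tt = 2 A
Term by term:
  -2·u·u_xx = 0
  -u^2·u_tt = - 2 A^{3} t^{4}
So the left-hand side equals
  - 2 A^{3} t^{4}
This must equal f(x, t) = 2 t^{4} identically.
Matching coefficients of the independent functions:
  [t^{4}]:  - 2 A^{3} = 2
Solving: A = -1.
Check against the point condition:
  u(0, 1) = -1  ⟹  A = -1  ✓
Hence u(x, t) = - t^{2}.

Answer: u(x, t) = - t^{2}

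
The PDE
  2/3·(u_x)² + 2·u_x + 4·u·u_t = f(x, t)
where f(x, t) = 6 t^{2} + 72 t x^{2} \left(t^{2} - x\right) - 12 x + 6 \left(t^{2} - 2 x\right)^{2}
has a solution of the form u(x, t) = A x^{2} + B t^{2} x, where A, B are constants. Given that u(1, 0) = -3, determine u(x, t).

Answer: u(x, t) = 3 t^{2} x - 3 x^{2}

Derivation:
Substitute the ansatz u = A x^{2} + B t^{2} x into the left-hand side.
Derivatives of the ansatz:
  u_x = 2 A x + B t^{2}
  u_t = 2 B t x
Term by term:
  2/3·(u_x)² = \frac{8 A^{2} x^{2}}{3} + \frac{8 A B t^{2} x}{3} + \frac{2 B^{2} t^{4}}{3}
  2·u_x = 4 A x + 2 B t^{2}
  4·u·u_t = 8 A B t x^{3} + 8 B^{2} t^{3} x^{2}
So the left-hand side equals
  \frac{8 A^{2} x^{2}}{3} + \frac{8 A B t^{2} x}{3} + 8 A B t x^{3} + 4 A x + \frac{2 B^{2} t^{4}}{3} + 8 B^{2} t^{3} x^{2} + 2 B t^{2}
This must equal f(x, t) identically; expanded, f = 6 t^{4} + 72 t^{3} x^{2} - 24 t^{2} x + 6 t^{2} - 72 t x^{3} + 24 x^{2} - 12 x.
Matching coefficients of the independent functions:
  [t^{2}]:  2 B = 6
  [t^{4}]:  \frac{2 B^{2}}{3} = 6
  [x]:  4 A = -12
  [x^{2}]:  \frac{8 A^{2}}{3} = 24
  [t x^{3}]:  8 A B = -72
  [t^{2} x]:  \frac{8 A B}{3} = -24
  [t^{3} x^{2}]:  8 B^{2} = 72
Solving: A = -3, B = 3.
Check against the point condition:
  u(1, 0) = -3  ⟹  A = -3  ✓
Hence u(x, t) = 3 t^{2} x - 3 x^{2}.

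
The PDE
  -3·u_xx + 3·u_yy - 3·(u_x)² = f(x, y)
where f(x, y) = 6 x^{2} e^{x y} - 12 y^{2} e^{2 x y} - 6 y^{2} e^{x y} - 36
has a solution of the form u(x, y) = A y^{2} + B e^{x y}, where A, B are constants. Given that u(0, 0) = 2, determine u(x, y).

Substitute the ansatz u = A y^{2} + B e^{x y} into the left-hand side.
Derivatives of the ansatz:
  u_xx = B y^{2} e^{x y}
  u_yy = 2 A + B x^{2} e^{x y}
  u_x = B y e^{x y}
Term by term:
  -3·u_xx = - 3 B y^{2} e^{x y}
  3·u_yy = 6 A + 3 B x^{2} e^{x y}
  -3·(u_x)² = - 3 B^{2} y^{2} e^{2 x y}
So the left-hand side equals
  6 A - 3 B^{2} y^{2} e^{2 x y} + 3 B x^{2} e^{x y} - 3 B y^{2} e^{x y}
This must equal f(x, y) = 6 x^{2} e^{x y} - 12 y^{2} e^{2 x y} - 6 y^{2} e^{x y} - 36 identically.
Matching coefficients of the independent functions:
  [constant term]:  6 A = -36
  [x^{2} e^{x y}]:  3 B = 6
  [y^{2} e^{x y}]:  - 3 B = -6
  [y^{2} e^{2 x y}]:  - 3 B^{2} = -12
Solving: A = -6, B = 2.
Check against the point condition:
  u(0, 0) = 2  ⟹  B = 2  ✓
Hence u(x, y) = - 6 y^{2} + 2 e^{x y}.

Answer: u(x, y) = - 6 y^{2} + 2 e^{x y}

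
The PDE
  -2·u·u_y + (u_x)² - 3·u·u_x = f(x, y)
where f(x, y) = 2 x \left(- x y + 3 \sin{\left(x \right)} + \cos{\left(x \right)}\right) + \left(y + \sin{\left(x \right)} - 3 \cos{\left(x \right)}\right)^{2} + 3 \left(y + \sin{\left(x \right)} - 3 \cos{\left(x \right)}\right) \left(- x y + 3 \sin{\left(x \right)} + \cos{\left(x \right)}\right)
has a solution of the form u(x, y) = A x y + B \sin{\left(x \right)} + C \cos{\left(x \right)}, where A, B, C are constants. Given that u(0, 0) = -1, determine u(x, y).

Substitute the ansatz u = A x y + B \sin{\left(x \right)} + C \cos{\left(x \right)} into the left-hand side.
Derivatives of the ansatz:
  u_y = A x
  u_x = A y + B \cos{\left(x \right)} - C \sin{\left(x \right)}
Term by term:
  -2·u·u_y = - 2 A^{2} x^{2} y - 2 A B x \sin{\left(x \right)} - 2 A C x \cos{\left(x \right)}
  (u_x)² = A^{2} y^{2} + 2 A B y \cos{\left(x \right)} - 2 A C y \sin{\left(x \right)} + B^{2} \cos^{2}{\left(x \right)} - 2 B C \sin{\left(x \right)} \cos{\left(x \right)} + C^{2} \sin^{2}{\left(x \right)}
  -3·u·u_x = - 3 A^{2} x y^{2} - 3 A B x y \cos{\left(x \right)} - 3 A B y \sin{\left(x \right)} + 3 A C x y \sin{\left(x \right)} - 3 A C y \cos{\left(x \right)} - 3 B^{2} \sin{\left(x \right)} \cos{\left(x \right)} + 3 B C \sin^{2}{\left(x \right)} - 3 B C \cos^{2}{\left(x \right)} + 3 C^{2} \sin{\left(x \right)} \cos{\left(x \right)}
So the left-hand side equals
  - 2 A^{2} x^{2} y - 3 A^{2} x y^{2} + A^{2} y^{2} - 3 A B x y \cos{\left(x \right)} - 2 A B x \sin{\left(x \right)} - 3 A B y \sin{\left(x \right)} + 2 A B y \cos{\left(x \right)} + 3 A C x y \sin{\left(x \right)} - 2 A C x \cos{\left(x \right)} - 2 A C y \sin{\left(x \right)} - 3 A C y \cos{\left(x \right)} - 3 B^{2} \sin{\left(x \right)} \cos{\left(x \right)} + B^{2} \cos^{2}{\left(x \right)} + 3 B C \sin^{2}{\left(x \right)} - 2 B C \sin{\left(x \right)} \cos{\left(x \right)} - 3 B C \cos^{2}{\left(x \right)} + C^{2} \sin^{2}{\left(x \right)} + 3 C^{2} \sin{\left(x \right)} \cos{\left(x \right)}
This must equal f(x, y) identically; expanded, f = - 2 x^{2} y - 3 x y^{2} - 3 x y \sin{\left(x \right)} + 9 x y \cos{\left(x \right)} + 6 x \sin{\left(x \right)} + 2 x \cos{\left(x \right)} + y^{2} + 11 y \sin{\left(x \right)} - 3 y \cos{\left(x \right)} + 10 \sin^{2}{\left(x \right)} - 30 \sin{\left(x \right)} \cos{\left(x \right)}.
Matching coefficients of the independent functions:
  [y^{2}]:  A^{2} = 1
  [x y^{2}]:  - 3 A^{2} = -3
  [x \sin{\left(x \right)}]:  - 2 A B = 6
  [x \cos{\left(x \right)}]:  - 2 A C = 2
  [x^{2} y]:  - 2 A^{2} = -2
  [y \sin{\left(x \right)}]:  - 3 A B - 2 A C = 11
  [y \cos{\left(x \right)}]:  2 A B - 3 A C = -3
  [\sin{\left(x \right)} \cos{\left(x \right)}]:  - 3 B^{2} - 2 B C + 3 C^{2} = -30
  [x y \sin{\left(x \right)}]:  3 A C = -3
  [x y \cos{\left(x \right)}]:  - 3 A B = 9
  [\sin^{2}{\left(x \right)}]:  3 B C + C^{2} = 10
  [\cos^{2}{\left(x \right)}]:  B^{2} - 3 B C = 0
These equations allow (A, B, C) = (-1, 3, 1) or (1, -3, -1).
Impose the point condition(s):
  u(0, 0) = -1  ⟹  C = -1
Only A = 1, B = -3, C = -1 satisfies everything.
Hence u(x, y) = x y - 3 \sin{\left(x \right)} - \cos{\left(x \right)}.

Answer: u(x, y) = x y - 3 \sin{\left(x \right)} - \cos{\left(x \right)}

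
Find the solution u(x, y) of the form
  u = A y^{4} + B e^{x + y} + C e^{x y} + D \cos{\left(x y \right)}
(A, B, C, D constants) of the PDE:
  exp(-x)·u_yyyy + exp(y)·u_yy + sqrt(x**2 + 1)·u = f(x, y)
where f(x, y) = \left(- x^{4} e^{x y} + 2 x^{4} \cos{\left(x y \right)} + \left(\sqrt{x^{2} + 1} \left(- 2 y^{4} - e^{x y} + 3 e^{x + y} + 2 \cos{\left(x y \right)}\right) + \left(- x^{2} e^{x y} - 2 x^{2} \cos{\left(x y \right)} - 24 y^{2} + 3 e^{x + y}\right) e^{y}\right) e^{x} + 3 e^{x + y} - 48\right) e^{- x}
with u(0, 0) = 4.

Answer: u(x, y) = - 2 y^{4} - e^{x y} + 3 e^{x + y} + 2 \cos{\left(x y \right)}

Derivation:
Substitute the ansatz u = A y^{4} + B e^{x + y} + C e^{x y} + D \cos{\left(x y \right)} into the left-hand side.
Derivatives of the ansatz:
  u_yyyy = 24 A + B e^{x} e^{y} + C x^{4} e^{x y} + D x^{4} \cos{\left(x y \right)}
  u_yy = 12 A y^{2} + B e^{x} e^{y} + C x^{2} e^{x y} - D x^{2} \cos{\left(x y \right)}
Term by term:
  exp(-x)·u_yyyy = 24 A e^{- x} + B e^{y} + C x^{4} e^{- x} e^{x y} + D x^{4} e^{- x} \cos{\left(x y \right)}
  exp(y)·u_yy = 12 A y^{2} e^{y} + B e^{x} e^{2 y} + C x^{2} e^{y} e^{x y} - D x^{2} e^{y} \cos{\left(x y \right)}
  sqrt(x**2 + 1)·u = A y^{4} \sqrt{x^{2} + 1} + B \sqrt{x^{2} + 1} e^{x} e^{y} + C \sqrt{x^{2} + 1} e^{x y} + D \sqrt{x^{2} + 1} \cos{\left(x y \right)}
So the left-hand side equals
  A y^{4} \sqrt{x^{2} + 1} + 12 A y^{2} e^{y} + 24 A e^{- x} + B \sqrt{x^{2} + 1} e^{x} e^{y} + B e^{x} e^{2 y} + B e^{y} + C x^{4} e^{- x} e^{x y} + C x^{2} e^{y} e^{x y} + C \sqrt{x^{2} + 1} e^{x y} + D x^{4} e^{- x} \cos{\left(x y \right)} - D x^{2} e^{y} \cos{\left(x y \right)} + D \sqrt{x^{2} + 1} \cos{\left(x y \right)}
This must equal f(x, y) identically; expanded, f = - x^{4} e^{- x} e^{x y} + 2 x^{4} e^{- x} \cos{\left(x y \right)} - x^{2} e^{y} e^{x y} - 2 x^{2} e^{y} \cos{\left(x y \right)} - 2 y^{4} \sqrt{x^{2} + 1} - 24 y^{2} e^{y} + 3 \sqrt{x^{2} + 1} e^{x} e^{y} - \sqrt{x^{2} + 1} e^{x y} + 2 \sqrt{x^{2} + 1} \cos{\left(x y \right)} + 3 e^{x} e^{2 y} + 3 e^{y} - 48 e^{- x}.
Matching coefficients of the independent functions:
  [y^{2} e^{y}]:  12 A = -24
  [y^{4} \sqrt{x^{2} + 1}]:  A = -2
  [\sqrt{x^{2} + 1} e^{x y}, x^{2} e^{y} e^{x y}, x^{4} e^{- x} e^{x y}]:  C = -1
  [\sqrt{x^{2} + 1} \cos{\left(x y \right)}, x^{4} e^{- x} \cos{\left(x y \right)}]:  D = 2
  [e^{x} e^{2 y}, \sqrt{x^{2} + 1} e^{x} e^{y}, e^{y}]:  B = 3
  [x^{2} e^{y} \cos{\left(x y \right)}]:  - D = -2
  [e^{- x}]:  24 A = -48
Solving: A = -2, B = 3, C = -1, D = 2.
Check against the point condition:
  u(0, 0) = 4  ⟹  B + C + D = 4  ✓
Hence u(x, y) = - 2 y^{4} - e^{x y} + 3 e^{x + y} + 2 \cos{\left(x y \right)}.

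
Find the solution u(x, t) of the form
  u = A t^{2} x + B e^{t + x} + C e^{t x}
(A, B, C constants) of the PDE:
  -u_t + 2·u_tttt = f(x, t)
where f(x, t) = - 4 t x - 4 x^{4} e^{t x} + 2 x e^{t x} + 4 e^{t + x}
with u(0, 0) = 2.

Substitute the ansatz u = A t^{2} x + B e^{t + x} + C e^{t x} into the left-hand side.
Derivatives of the ansatz:
  u_t = 2 A t x + B e^{t} e^{x} + C x e^{t x}
  u_tttt = B e^{t} e^{x} + C x^{4} e^{t x}
Term by term:
  -u_t = - 2 A t x - B e^{t} e^{x} - C x e^{t x}
  2·u_tttt = 2 B e^{t} e^{x} + 2 C x^{4} e^{t x}
So the left-hand side equals
  - 2 A t x + B e^{t} e^{x} + 2 C x^{4} e^{t x} - C x e^{t x}
This must equal f(x, t) identically; expanded, f = - 4 t x - 4 x^{4} e^{t x} + 2 x e^{t x} + 4 e^{t} e^{x}.
Matching coefficients of the independent functions:
  [t x]:  - 2 A = -4
  [x e^{t x}]:  - C = 2
  [x^{4} e^{t x}]:  2 C = -4
  [e^{t} e^{x}]:  B = 4
Solving: A = 2, B = 4, C = -2.
Check against the point condition:
  u(0, 0) = 2  ⟹  B + C = 2  ✓
Hence u(x, t) = 2 t^{2} x - 2 e^{t x} + 4 e^{t + x}.

Answer: u(x, t) = 2 t^{2} x - 2 e^{t x} + 4 e^{t + x}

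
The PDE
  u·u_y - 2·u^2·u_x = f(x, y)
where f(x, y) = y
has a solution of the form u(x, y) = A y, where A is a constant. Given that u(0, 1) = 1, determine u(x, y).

Substitute the ansatz u = A y into the left-hand side.
Derivatives of the ansatz:
  u_y = A
  u_x = 0
Term by term:
  u·u_y = A^{2} y
  -2·u^2·u_x = 0
So the left-hand side equals
  A^{2} y
This must equal f(x, y) = y identically.
Matching coefficients of the independent functions:
  [y]:  A^{2} = 1
These equations allow (A) = (-1) or (1).
Impose the point condition(s):
  u(0, 1) = 1  ⟹  A = 1
Only A = 1 satisfies everything.
Hence u(x, y) = y.

Answer: u(x, y) = y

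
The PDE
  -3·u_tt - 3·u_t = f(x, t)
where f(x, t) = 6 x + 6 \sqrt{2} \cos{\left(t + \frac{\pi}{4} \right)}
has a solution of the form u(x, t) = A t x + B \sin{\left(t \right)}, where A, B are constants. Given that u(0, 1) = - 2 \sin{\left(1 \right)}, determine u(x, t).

Substitute the ansatz u = A t x + B \sin{\left(t \right)} into the left-hand side.
Derivatives of the ansatz:
  u_tt = - B \sin{\left(t \right)}
  u_t = A x + B \cos{\left(t \right)}
Term by term:
  -3·u_tt = 3 B \sin{\left(t \right)}
  -3·u_t = - 3 A x - 3 B \cos{\left(t \right)}
So the left-hand side equals
  - 3 A x + 3 B \sin{\left(t \right)} - 3 B \cos{\left(t \right)}
This must equal f(x, t) identically; expanded, f = 6 x - 6 \sin{\left(t \right)} + 6 \cos{\left(t \right)}.
Matching coefficients of the independent functions:
  [x]:  - 3 A = 6
  [\sin{\left(t \right)}]:  3 B = -6
  [\cos{\left(t \right)}]:  - 3 B = 6
Solving: A = -2, B = -2.
Check against the point condition:
  u(0, 1) = - 2 \sin{\left(1 \right)}  ⟹  B \sin{\left(1 \right)} = - 2 \sin{\left(1 \right)}  ✓
Hence u(x, t) = - 2 t x - 2 \sin{\left(t \right)}.

Answer: u(x, t) = - 2 t x - 2 \sin{\left(t \right)}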